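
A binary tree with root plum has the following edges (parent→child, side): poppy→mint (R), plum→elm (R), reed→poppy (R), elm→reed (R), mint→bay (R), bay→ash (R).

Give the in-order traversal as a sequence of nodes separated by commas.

In-order visits the left subtree, then the node, then the right subtree.
At plum: no left child.
Visit plum.
At plum: go right to elm.
  At elm: no left child.
  Visit elm.
  At elm: go right to reed.
    At reed: no left child.
    Visit reed.
    At reed: go right to poppy.
      At poppy: no left child.
      Visit poppy.
      At poppy: go right to mint.
        At mint: no left child.
        Visit mint.
        At mint: go right to bay.
          At bay: no left child.
          Visit bay.
          At bay: go right to ash.
            ash is a leaf — visit ash.

plum, elm, reed, poppy, mint, bay, ash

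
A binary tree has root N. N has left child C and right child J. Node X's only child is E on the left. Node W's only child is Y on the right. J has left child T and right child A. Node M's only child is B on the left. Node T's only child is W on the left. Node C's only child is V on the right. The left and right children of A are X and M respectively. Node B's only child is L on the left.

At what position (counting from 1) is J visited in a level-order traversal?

3

Level-order visits nodes level by level from the root, left to right within each level.
Level 0: N
Level 1: C, J
Level 2: V, T, A
Level 3: W, X, M
Level 4: Y, E, B
Level 5: L
Full level-order sequence: N, C, J, V, T, A, W, X, M, Y, E, B, L.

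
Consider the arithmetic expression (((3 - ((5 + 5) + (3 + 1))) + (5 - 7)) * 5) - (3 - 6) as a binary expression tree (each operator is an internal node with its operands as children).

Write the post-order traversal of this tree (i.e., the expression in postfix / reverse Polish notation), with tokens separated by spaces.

3 5 5 + 3 1 + + - 5 7 - + 5 * 3 6 - -

Post-order on an expression tree gives postfix notation: for each operator, emit left operand, right operand, then the operator.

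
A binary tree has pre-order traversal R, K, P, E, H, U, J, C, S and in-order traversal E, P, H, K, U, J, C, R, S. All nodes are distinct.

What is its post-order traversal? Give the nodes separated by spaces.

The first element of pre-order is the root; it splits in-order into left and right subtrees.
Root R: left subtree has 7 nodes {E, P, H, K, U, J, C}, right has 1 {S}.
  Root K: left subtree has 3 nodes {E, P, H}, right has 3 {U, J, C}.
    Root P: left subtree has 1 node {E}, right has 1 {H}.
    Root U: left subtree has 0 nodes { }, right has 2 {J, C}.
      Root J: left subtree has 0 nodes { }, right has 1 {C}.

E H P C J U K S R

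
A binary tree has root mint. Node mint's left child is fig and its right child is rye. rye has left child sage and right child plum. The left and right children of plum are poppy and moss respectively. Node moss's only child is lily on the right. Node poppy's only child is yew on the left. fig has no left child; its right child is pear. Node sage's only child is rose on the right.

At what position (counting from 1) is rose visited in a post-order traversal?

3

Post-order visits the left subtree, then the right subtree, then the node.
At mint: go left to fig.
  At fig: no left child.
  At fig: go right to pear.
    pear is a leaf — visit pear.
  Visit fig.
At mint: go right to rye.
  At rye: go left to sage.
    At sage: no left child.
    At sage: go right to rose.
      rose is a leaf — visit rose.
    Visit sage.
  At rye: go right to plum.
    At plum: go left to poppy.
      At poppy: go left to yew.
        yew is a leaf — visit yew.
      At poppy: no right child.
      Visit poppy.
    At plum: go right to moss.
      At moss: no left child.
      At moss: go right to lily.
        lily is a leaf — visit lily.
      Visit moss.
    Visit plum.
  Visit rye.
Visit mint.
Full post-order sequence: pear, fig, rose, sage, yew, poppy, lily, moss, plum, rye, mint.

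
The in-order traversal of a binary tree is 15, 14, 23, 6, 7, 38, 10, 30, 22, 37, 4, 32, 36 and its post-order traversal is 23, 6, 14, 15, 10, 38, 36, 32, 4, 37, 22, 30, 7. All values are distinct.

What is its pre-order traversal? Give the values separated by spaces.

The last element of post-order is the root; it splits in-order into left and right subtrees.
Root 7: left subtree has 4 nodes {15, 14, 23, 6}, right has 8 {38, 10, 30, 22, 37, 4, 32, 36}.
  Root 15: left subtree has 0 nodes { }, right has 3 {14, 23, 6}.
    Root 14: left subtree has 0 nodes { }, right has 2 {23, 6}.
      Root 6: left subtree has 1 node {23}, right has 0 { }.
  Root 30: left subtree has 2 nodes {38, 10}, right has 5 {22, 37, 4, 32, 36}.
    Root 38: left subtree has 0 nodes { }, right has 1 {10}.
    Root 22: left subtree has 0 nodes { }, right has 4 {37, 4, 32, 36}.
      Root 37: left subtree has 0 nodes { }, right has 3 {4, 32, 36}.
        Root 4: left subtree has 0 nodes { }, right has 2 {32, 36}.
          Root 32: left subtree has 0 nodes { }, right has 1 {36}.

7 15 14 6 23 30 38 10 22 37 4 32 36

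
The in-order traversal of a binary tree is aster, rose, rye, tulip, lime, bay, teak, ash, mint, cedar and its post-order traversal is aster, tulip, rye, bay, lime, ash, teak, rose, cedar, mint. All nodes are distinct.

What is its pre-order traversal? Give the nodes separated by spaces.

The last element of post-order is the root; it splits in-order into left and right subtrees.
Root mint: left subtree has 8 nodes {aster, rose, rye, tulip, lime, bay, teak, ash}, right has 1 {cedar}.
  Root rose: left subtree has 1 node {aster}, right has 6 {rye, tulip, lime, bay, teak, ash}.
    Root teak: left subtree has 4 nodes {rye, tulip, lime, bay}, right has 1 {ash}.
      Root lime: left subtree has 2 nodes {rye, tulip}, right has 1 {bay}.
        Root rye: left subtree has 0 nodes { }, right has 1 {tulip}.

mint rose aster teak lime rye tulip bay ash cedar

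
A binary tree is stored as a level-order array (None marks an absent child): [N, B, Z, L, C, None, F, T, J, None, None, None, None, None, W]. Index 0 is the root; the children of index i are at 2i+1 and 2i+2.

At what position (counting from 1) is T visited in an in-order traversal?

1

In-order visits the left subtree, then the node, then the right subtree.
At N: go left to B.
  At B: go left to L.
    At L: go left to T.
      T is a leaf — visit T.
    Visit L.
    At L: go right to J.
      J is a leaf — visit J.
  Visit B.
  At B: go right to C.
    C is a leaf — visit C.
Visit N.
At N: go right to Z.
  At Z: no left child.
  Visit Z.
  At Z: go right to F.
    At F: no left child.
    Visit F.
    At F: go right to W.
      W is a leaf — visit W.
Full in-order sequence: T, L, J, B, C, N, Z, F, W.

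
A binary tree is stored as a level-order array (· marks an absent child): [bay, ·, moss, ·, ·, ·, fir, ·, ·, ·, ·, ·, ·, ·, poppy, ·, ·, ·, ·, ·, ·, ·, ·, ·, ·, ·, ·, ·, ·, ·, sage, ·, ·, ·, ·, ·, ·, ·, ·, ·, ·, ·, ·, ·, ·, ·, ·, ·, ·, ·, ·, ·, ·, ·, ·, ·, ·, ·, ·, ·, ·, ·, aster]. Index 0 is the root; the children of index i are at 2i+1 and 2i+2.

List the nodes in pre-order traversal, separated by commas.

bay, moss, fir, poppy, sage, aster

Pre-order visits the node, then its left subtree, then its right subtree.
Visit bay.
At bay: no left child.
At bay: go right to moss.
  Visit moss.
  At moss: no left child.
  At moss: go right to fir.
    Visit fir.
    At fir: no left child.
    At fir: go right to poppy.
      Visit poppy.
      At poppy: no left child.
      At poppy: go right to sage.
        Visit sage.
        At sage: no left child.
        At sage: go right to aster.
          aster is a leaf — visit aster.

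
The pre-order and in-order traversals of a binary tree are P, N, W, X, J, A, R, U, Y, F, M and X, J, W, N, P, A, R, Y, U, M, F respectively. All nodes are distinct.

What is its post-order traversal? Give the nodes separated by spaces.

J X W N Y M F U R A P

The first element of pre-order is the root; it splits in-order into left and right subtrees.
Root P: left subtree has 4 nodes {X, J, W, N}, right has 6 {A, R, Y, U, M, F}.
  Root N: left subtree has 3 nodes {X, J, W}, right has 0 { }.
    Root W: left subtree has 2 nodes {X, J}, right has 0 { }.
      Root X: left subtree has 0 nodes { }, right has 1 {J}.
  Root A: left subtree has 0 nodes { }, right has 5 {R, Y, U, M, F}.
    Root R: left subtree has 0 nodes { }, right has 4 {Y, U, M, F}.
      Root U: left subtree has 1 node {Y}, right has 2 {M, F}.
        Root F: left subtree has 1 node {M}, right has 0 { }.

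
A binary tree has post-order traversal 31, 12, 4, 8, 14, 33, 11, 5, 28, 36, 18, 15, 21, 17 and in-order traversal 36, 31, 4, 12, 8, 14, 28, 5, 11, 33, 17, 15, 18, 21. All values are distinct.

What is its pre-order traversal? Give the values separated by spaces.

17 36 28 14 8 4 31 12 5 11 33 21 15 18

The last element of post-order is the root; it splits in-order into left and right subtrees.
Root 17: left subtree has 10 nodes {36, 31, 4, 12, 8, 14, 28, 5, 11, 33}, right has 3 {15, 18, 21}.
  Root 36: left subtree has 0 nodes { }, right has 9 {31, 4, 12, 8, 14, 28, 5, 11, 33}.
    Root 28: left subtree has 5 nodes {31, 4, 12, 8, 14}, right has 3 {5, 11, 33}.
      Root 14: left subtree has 4 nodes {31, 4, 12, 8}, right has 0 { }.
        Root 8: left subtree has 3 nodes {31, 4, 12}, right has 0 { }.
          Root 4: left subtree has 1 node {31}, right has 1 {12}.
      Root 5: left subtree has 0 nodes { }, right has 2 {11, 33}.
        Root 11: left subtree has 0 nodes { }, right has 1 {33}.
  Root 21: left subtree has 2 nodes {15, 18}, right has 0 { }.
    Root 15: left subtree has 0 nodes { }, right has 1 {18}.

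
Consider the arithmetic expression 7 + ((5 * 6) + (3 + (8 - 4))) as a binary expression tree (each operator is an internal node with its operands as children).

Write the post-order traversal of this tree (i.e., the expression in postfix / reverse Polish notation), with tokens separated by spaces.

Post-order on an expression tree gives postfix notation: for each operator, emit left operand, right operand, then the operator.

7 5 6 * 3 8 4 - + + +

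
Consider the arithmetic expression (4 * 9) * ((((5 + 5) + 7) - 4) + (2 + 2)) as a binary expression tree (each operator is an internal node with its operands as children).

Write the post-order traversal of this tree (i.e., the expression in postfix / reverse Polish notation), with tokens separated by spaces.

4 9 * 5 5 + 7 + 4 - 2 2 + + *

Post-order on an expression tree gives postfix notation: for each operator, emit left operand, right operand, then the operator.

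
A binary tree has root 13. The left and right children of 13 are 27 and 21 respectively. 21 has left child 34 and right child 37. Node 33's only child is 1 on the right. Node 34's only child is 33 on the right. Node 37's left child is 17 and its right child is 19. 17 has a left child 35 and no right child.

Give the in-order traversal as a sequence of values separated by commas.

In-order visits the left subtree, then the node, then the right subtree.
At 13: go left to 27.
  27 is a leaf — visit 27.
Visit 13.
At 13: go right to 21.
  At 21: go left to 34.
    At 34: no left child.
    Visit 34.
    At 34: go right to 33.
      At 33: no left child.
      Visit 33.
      At 33: go right to 1.
        1 is a leaf — visit 1.
  Visit 21.
  At 21: go right to 37.
    At 37: go left to 17.
      At 17: go left to 35.
        35 is a leaf — visit 35.
      Visit 17.
      At 17: no right child.
    Visit 37.
    At 37: go right to 19.
      19 is a leaf — visit 19.

27, 13, 34, 33, 1, 21, 35, 17, 37, 19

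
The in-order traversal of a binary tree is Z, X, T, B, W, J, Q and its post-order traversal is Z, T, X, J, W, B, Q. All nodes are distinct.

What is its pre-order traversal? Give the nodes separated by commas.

Q, B, X, Z, T, W, J

The last element of post-order is the root; it splits in-order into left and right subtrees.
Root Q: left subtree has 6 nodes {Z, X, T, B, W, J}, right has 0 { }.
  Root B: left subtree has 3 nodes {Z, X, T}, right has 2 {W, J}.
    Root X: left subtree has 1 node {Z}, right has 1 {T}.
    Root W: left subtree has 0 nodes { }, right has 1 {J}.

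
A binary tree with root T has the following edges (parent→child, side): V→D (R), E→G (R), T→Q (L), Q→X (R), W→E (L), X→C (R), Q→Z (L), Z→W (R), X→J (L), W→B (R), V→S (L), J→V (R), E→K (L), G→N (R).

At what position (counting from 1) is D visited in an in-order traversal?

In-order visits the left subtree, then the node, then the right subtree.
At T: go left to Q.
  At Q: go left to Z.
    At Z: no left child.
    Visit Z.
    At Z: go right to W.
      At W: go left to E.
        At E: go left to K.
          K is a leaf — visit K.
        Visit E.
        At E: go right to G.
          At G: no left child.
          Visit G.
          At G: go right to N.
            N is a leaf — visit N.
      Visit W.
      At W: go right to B.
        B is a leaf — visit B.
  Visit Q.
  At Q: go right to X.
    At X: go left to J.
      At J: no left child.
      Visit J.
      At J: go right to V.
        At V: go left to S.
          S is a leaf — visit S.
        Visit V.
        At V: go right to D.
          D is a leaf — visit D.
    Visit X.
    At X: go right to C.
      C is a leaf — visit C.
Visit T.
At T: no right child.
Full in-order sequence: Z, K, E, G, N, W, B, Q, J, S, V, D, X, C, T.

12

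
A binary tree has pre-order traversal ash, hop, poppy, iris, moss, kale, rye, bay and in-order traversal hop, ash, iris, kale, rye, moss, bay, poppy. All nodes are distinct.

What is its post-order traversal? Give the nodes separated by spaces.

hop rye kale bay moss iris poppy ash

The first element of pre-order is the root; it splits in-order into left and right subtrees.
Root ash: left subtree has 1 node {hop}, right has 6 {iris, kale, rye, moss, bay, poppy}.
  Root poppy: left subtree has 5 nodes {iris, kale, rye, moss, bay}, right has 0 { }.
    Root iris: left subtree has 0 nodes { }, right has 4 {kale, rye, moss, bay}.
      Root moss: left subtree has 2 nodes {kale, rye}, right has 1 {bay}.
        Root kale: left subtree has 0 nodes { }, right has 1 {rye}.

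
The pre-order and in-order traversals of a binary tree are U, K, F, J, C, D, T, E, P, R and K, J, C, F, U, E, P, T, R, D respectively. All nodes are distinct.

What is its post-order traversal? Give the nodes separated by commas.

C, J, F, K, P, E, R, T, D, U

The first element of pre-order is the root; it splits in-order into left and right subtrees.
Root U: left subtree has 4 nodes {K, J, C, F}, right has 5 {E, P, T, R, D}.
  Root K: left subtree has 0 nodes { }, right has 3 {J, C, F}.
    Root F: left subtree has 2 nodes {J, C}, right has 0 { }.
      Root J: left subtree has 0 nodes { }, right has 1 {C}.
  Root D: left subtree has 4 nodes {E, P, T, R}, right has 0 { }.
    Root T: left subtree has 2 nodes {E, P}, right has 1 {R}.
      Root E: left subtree has 0 nodes { }, right has 1 {P}.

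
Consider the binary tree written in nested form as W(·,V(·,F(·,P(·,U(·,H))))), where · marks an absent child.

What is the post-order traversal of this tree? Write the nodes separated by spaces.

H U P F V W

Post-order visits the left subtree, then the right subtree, then the node.
At W: no left child.
At W: go right to V.
  At V: no left child.
  At V: go right to F.
    At F: no left child.
    At F: go right to P.
      At P: no left child.
      At P: go right to U.
        At U: no left child.
        At U: go right to H.
          H is a leaf — visit H.
        Visit U.
      Visit P.
    Visit F.
  Visit V.
Visit W.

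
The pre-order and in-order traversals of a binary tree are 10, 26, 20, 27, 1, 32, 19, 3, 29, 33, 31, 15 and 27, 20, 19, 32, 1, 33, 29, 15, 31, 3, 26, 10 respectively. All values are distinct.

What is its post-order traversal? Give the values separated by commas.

27, 19, 32, 33, 15, 31, 29, 3, 1, 20, 26, 10

The first element of pre-order is the root; it splits in-order into left and right subtrees.
Root 10: left subtree has 11 nodes {27, 20, 19, 32, 1, 33, 29, 15, 31, 3, 26}, right has 0 { }.
  Root 26: left subtree has 10 nodes {27, 20, 19, 32, 1, 33, 29, 15, 31, 3}, right has 0 { }.
    Root 20: left subtree has 1 node {27}, right has 8 {19, 32, 1, 33, 29, 15, 31, 3}.
      Root 1: left subtree has 2 nodes {19, 32}, right has 5 {33, 29, 15, 31, 3}.
        Root 32: left subtree has 1 node {19}, right has 0 { }.
        Root 3: left subtree has 4 nodes {33, 29, 15, 31}, right has 0 { }.
          Root 29: left subtree has 1 node {33}, right has 2 {15, 31}.
            Root 31: left subtree has 1 node {15}, right has 0 { }.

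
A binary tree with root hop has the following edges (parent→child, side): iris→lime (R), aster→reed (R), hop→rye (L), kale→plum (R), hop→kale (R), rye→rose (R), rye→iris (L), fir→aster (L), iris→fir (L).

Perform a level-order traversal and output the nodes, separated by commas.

Level-order visits nodes level by level from the root, left to right within each level.
Level 0: hop
Level 1: rye, kale
Level 2: iris, rose, plum
Level 3: fir, lime
Level 4: aster
Level 5: reed

hop, rye, kale, iris, rose, plum, fir, lime, aster, reed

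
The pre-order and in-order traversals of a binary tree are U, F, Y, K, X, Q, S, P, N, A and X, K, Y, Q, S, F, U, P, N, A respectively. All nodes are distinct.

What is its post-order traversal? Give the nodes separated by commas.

The first element of pre-order is the root; it splits in-order into left and right subtrees.
Root U: left subtree has 6 nodes {X, K, Y, Q, S, F}, right has 3 {P, N, A}.
  Root F: left subtree has 5 nodes {X, K, Y, Q, S}, right has 0 { }.
    Root Y: left subtree has 2 nodes {X, K}, right has 2 {Q, S}.
      Root K: left subtree has 1 node {X}, right has 0 { }.
      Root Q: left subtree has 0 nodes { }, right has 1 {S}.
  Root P: left subtree has 0 nodes { }, right has 2 {N, A}.
    Root N: left subtree has 0 nodes { }, right has 1 {A}.

X, K, S, Q, Y, F, A, N, P, U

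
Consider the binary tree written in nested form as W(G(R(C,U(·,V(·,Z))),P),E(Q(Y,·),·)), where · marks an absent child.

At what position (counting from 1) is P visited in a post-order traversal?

Post-order visits the left subtree, then the right subtree, then the node.
At W: go left to G.
  At G: go left to R.
    At R: go left to C.
      C is a leaf — visit C.
    At R: go right to U.
      At U: no left child.
      At U: go right to V.
        At V: no left child.
        At V: go right to Z.
          Z is a leaf — visit Z.
        Visit V.
      Visit U.
    Visit R.
  At G: go right to P.
    P is a leaf — visit P.
  Visit G.
At W: go right to E.
  At E: go left to Q.
    At Q: go left to Y.
      Y is a leaf — visit Y.
    At Q: no right child.
    Visit Q.
  At E: no right child.
  Visit E.
Visit W.
Full post-order sequence: C, Z, V, U, R, P, G, Y, Q, E, W.

6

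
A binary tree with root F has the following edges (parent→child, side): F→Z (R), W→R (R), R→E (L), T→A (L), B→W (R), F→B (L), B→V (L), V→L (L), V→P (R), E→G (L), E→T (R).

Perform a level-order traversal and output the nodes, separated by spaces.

Level-order visits nodes level by level from the root, left to right within each level.
Level 0: F
Level 1: B, Z
Level 2: V, W
Level 3: L, P, R
Level 4: E
Level 5: G, T
Level 6: A

F B Z V W L P R E G T A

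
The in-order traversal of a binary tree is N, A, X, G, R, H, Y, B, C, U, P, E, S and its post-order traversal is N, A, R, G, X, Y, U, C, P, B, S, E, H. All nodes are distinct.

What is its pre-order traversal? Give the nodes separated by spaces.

The last element of post-order is the root; it splits in-order into left and right subtrees.
Root H: left subtree has 5 nodes {N, A, X, G, R}, right has 7 {Y, B, C, U, P, E, S}.
  Root X: left subtree has 2 nodes {N, A}, right has 2 {G, R}.
    Root A: left subtree has 1 node {N}, right has 0 { }.
    Root G: left subtree has 0 nodes { }, right has 1 {R}.
  Root E: left subtree has 5 nodes {Y, B, C, U, P}, right has 1 {S}.
    Root B: left subtree has 1 node {Y}, right has 3 {C, U, P}.
      Root P: left subtree has 2 nodes {C, U}, right has 0 { }.
        Root C: left subtree has 0 nodes { }, right has 1 {U}.

H X A N G R E B Y P C U S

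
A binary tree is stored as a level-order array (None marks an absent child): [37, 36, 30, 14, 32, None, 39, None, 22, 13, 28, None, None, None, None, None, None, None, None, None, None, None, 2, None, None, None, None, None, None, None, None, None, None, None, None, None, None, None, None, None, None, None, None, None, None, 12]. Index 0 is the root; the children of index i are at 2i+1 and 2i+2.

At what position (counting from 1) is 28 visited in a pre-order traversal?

Pre-order visits the node, then its left subtree, then its right subtree.
Visit 37.
At 37: go left to 36.
  Visit 36.
  At 36: go left to 14.
    Visit 14.
    At 14: no left child.
    At 14: go right to 22.
      22 is a leaf — visit 22.
  At 36: go right to 32.
    Visit 32.
    At 32: go left to 13.
      13 is a leaf — visit 13.
    At 32: go right to 28.
      Visit 28.
      At 28: no left child.
      At 28: go right to 2.
        Visit 2.
        At 2: go left to 12.
          12 is a leaf — visit 12.
        At 2: no right child.
At 37: go right to 30.
  Visit 30.
  At 30: no left child.
  At 30: go right to 39.
    39 is a leaf — visit 39.
Full pre-order sequence: 37, 36, 14, 22, 32, 13, 28, 2, 12, 30, 39.

7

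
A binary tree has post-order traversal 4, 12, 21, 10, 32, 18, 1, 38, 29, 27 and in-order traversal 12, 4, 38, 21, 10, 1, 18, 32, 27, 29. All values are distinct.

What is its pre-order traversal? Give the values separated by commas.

The last element of post-order is the root; it splits in-order into left and right subtrees.
Root 27: left subtree has 8 nodes {12, 4, 38, 21, 10, 1, 18, 32}, right has 1 {29}.
  Root 38: left subtree has 2 nodes {12, 4}, right has 5 {21, 10, 1, 18, 32}.
    Root 12: left subtree has 0 nodes { }, right has 1 {4}.
    Root 1: left subtree has 2 nodes {21, 10}, right has 2 {18, 32}.
      Root 10: left subtree has 1 node {21}, right has 0 { }.
      Root 18: left subtree has 0 nodes { }, right has 1 {32}.

27, 38, 12, 4, 1, 10, 21, 18, 32, 29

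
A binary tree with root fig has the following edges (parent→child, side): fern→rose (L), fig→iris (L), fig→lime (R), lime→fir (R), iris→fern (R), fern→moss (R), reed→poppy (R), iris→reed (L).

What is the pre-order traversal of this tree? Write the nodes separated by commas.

Pre-order visits the node, then its left subtree, then its right subtree.
Visit fig.
At fig: go left to iris.
  Visit iris.
  At iris: go left to reed.
    Visit reed.
    At reed: no left child.
    At reed: go right to poppy.
      poppy is a leaf — visit poppy.
  At iris: go right to fern.
    Visit fern.
    At fern: go left to rose.
      rose is a leaf — visit rose.
    At fern: go right to moss.
      moss is a leaf — visit moss.
At fig: go right to lime.
  Visit lime.
  At lime: no left child.
  At lime: go right to fir.
    fir is a leaf — visit fir.

fig, iris, reed, poppy, fern, rose, moss, lime, fir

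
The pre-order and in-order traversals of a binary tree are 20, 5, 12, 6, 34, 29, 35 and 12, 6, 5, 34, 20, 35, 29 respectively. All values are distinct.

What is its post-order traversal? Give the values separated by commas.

6, 12, 34, 5, 35, 29, 20

The first element of pre-order is the root; it splits in-order into left and right subtrees.
Root 20: left subtree has 4 nodes {12, 6, 5, 34}, right has 2 {35, 29}.
  Root 5: left subtree has 2 nodes {12, 6}, right has 1 {34}.
    Root 12: left subtree has 0 nodes { }, right has 1 {6}.
  Root 29: left subtree has 1 node {35}, right has 0 { }.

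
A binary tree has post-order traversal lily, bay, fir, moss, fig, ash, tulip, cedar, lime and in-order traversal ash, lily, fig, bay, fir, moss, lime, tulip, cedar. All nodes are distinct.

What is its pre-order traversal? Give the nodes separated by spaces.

The last element of post-order is the root; it splits in-order into left and right subtrees.
Root lime: left subtree has 6 nodes {ash, lily, fig, bay, fir, moss}, right has 2 {tulip, cedar}.
  Root ash: left subtree has 0 nodes { }, right has 5 {lily, fig, bay, fir, moss}.
    Root fig: left subtree has 1 node {lily}, right has 3 {bay, fir, moss}.
      Root moss: left subtree has 2 nodes {bay, fir}, right has 0 { }.
        Root fir: left subtree has 1 node {bay}, right has 0 { }.
  Root cedar: left subtree has 1 node {tulip}, right has 0 { }.

lime ash fig lily moss fir bay cedar tulip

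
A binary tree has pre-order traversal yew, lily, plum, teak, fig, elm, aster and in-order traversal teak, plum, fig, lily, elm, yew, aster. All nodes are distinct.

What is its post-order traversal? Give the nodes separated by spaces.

The first element of pre-order is the root; it splits in-order into left and right subtrees.
Root yew: left subtree has 5 nodes {teak, plum, fig, lily, elm}, right has 1 {aster}.
  Root lily: left subtree has 3 nodes {teak, plum, fig}, right has 1 {elm}.
    Root plum: left subtree has 1 node {teak}, right has 1 {fig}.

teak fig plum elm lily aster yew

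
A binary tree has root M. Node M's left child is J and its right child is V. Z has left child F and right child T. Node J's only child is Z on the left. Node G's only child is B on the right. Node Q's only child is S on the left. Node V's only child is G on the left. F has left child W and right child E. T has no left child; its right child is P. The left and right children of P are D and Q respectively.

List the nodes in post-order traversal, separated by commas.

W, E, F, D, S, Q, P, T, Z, J, B, G, V, M

Post-order visits the left subtree, then the right subtree, then the node.
At M: go left to J.
  At J: go left to Z.
    At Z: go left to F.
      At F: go left to W.
        W is a leaf — visit W.
      At F: go right to E.
        E is a leaf — visit E.
      Visit F.
    At Z: go right to T.
      At T: no left child.
      At T: go right to P.
        At P: go left to D.
          D is a leaf — visit D.
        At P: go right to Q.
          At Q: go left to S.
            S is a leaf — visit S.
          At Q: no right child.
          Visit Q.
        Visit P.
      Visit T.
    Visit Z.
  At J: no right child.
  Visit J.
At M: go right to V.
  At V: go left to G.
    At G: no left child.
    At G: go right to B.
      B is a leaf — visit B.
    Visit G.
  At V: no right child.
  Visit V.
Visit M.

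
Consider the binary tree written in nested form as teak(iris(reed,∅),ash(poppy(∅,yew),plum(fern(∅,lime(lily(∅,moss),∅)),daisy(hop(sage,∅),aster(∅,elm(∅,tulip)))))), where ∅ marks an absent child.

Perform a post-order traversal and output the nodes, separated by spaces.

Post-order visits the left subtree, then the right subtree, then the node.
At teak: go left to iris.
  At iris: go left to reed.
    reed is a leaf — visit reed.
  At iris: no right child.
  Visit iris.
At teak: go right to ash.
  At ash: go left to poppy.
    At poppy: no left child.
    At poppy: go right to yew.
      yew is a leaf — visit yew.
    Visit poppy.
  At ash: go right to plum.
    At plum: go left to fern.
      At fern: no left child.
      At fern: go right to lime.
        At lime: go left to lily.
          At lily: no left child.
          At lily: go right to moss.
            moss is a leaf — visit moss.
          Visit lily.
        At lime: no right child.
        Visit lime.
      Visit fern.
    At plum: go right to daisy.
      At daisy: go left to hop.
        At hop: go left to sage.
          sage is a leaf — visit sage.
        At hop: no right child.
        Visit hop.
      At daisy: go right to aster.
        At aster: no left child.
        At aster: go right to elm.
          At elm: no left child.
          At elm: go right to tulip.
            tulip is a leaf — visit tulip.
          Visit elm.
        Visit aster.
      Visit daisy.
    Visit plum.
  Visit ash.
Visit teak.

reed iris yew poppy moss lily lime fern sage hop tulip elm aster daisy plum ash teak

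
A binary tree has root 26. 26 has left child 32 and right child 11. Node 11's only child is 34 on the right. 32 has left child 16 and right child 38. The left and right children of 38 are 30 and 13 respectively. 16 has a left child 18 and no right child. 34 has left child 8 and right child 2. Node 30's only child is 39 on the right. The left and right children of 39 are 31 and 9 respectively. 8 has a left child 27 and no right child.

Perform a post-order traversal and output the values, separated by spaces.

Post-order visits the left subtree, then the right subtree, then the node.
At 26: go left to 32.
  At 32: go left to 16.
    At 16: go left to 18.
      18 is a leaf — visit 18.
    At 16: no right child.
    Visit 16.
  At 32: go right to 38.
    At 38: go left to 30.
      At 30: no left child.
      At 30: go right to 39.
        At 39: go left to 31.
          31 is a leaf — visit 31.
        At 39: go right to 9.
          9 is a leaf — visit 9.
        Visit 39.
      Visit 30.
    At 38: go right to 13.
      13 is a leaf — visit 13.
    Visit 38.
  Visit 32.
At 26: go right to 11.
  At 11: no left child.
  At 11: go right to 34.
    At 34: go left to 8.
      At 8: go left to 27.
        27 is a leaf — visit 27.
      At 8: no right child.
      Visit 8.
    At 34: go right to 2.
      2 is a leaf — visit 2.
    Visit 34.
  Visit 11.
Visit 26.

18 16 31 9 39 30 13 38 32 27 8 2 34 11 26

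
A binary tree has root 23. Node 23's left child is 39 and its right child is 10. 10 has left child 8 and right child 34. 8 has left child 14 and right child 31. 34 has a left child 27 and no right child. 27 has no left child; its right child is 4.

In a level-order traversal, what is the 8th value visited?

27

Level-order visits nodes level by level from the root, left to right within each level.
Level 0: 23
Level 1: 39, 10
Level 2: 8, 34
Level 3: 14, 31, 27
Level 4: 4
Full level-order sequence: 23, 39, 10, 8, 34, 14, 31, 27, 4.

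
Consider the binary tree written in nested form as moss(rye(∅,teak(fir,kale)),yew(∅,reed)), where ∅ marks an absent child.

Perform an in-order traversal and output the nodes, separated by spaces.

In-order visits the left subtree, then the node, then the right subtree.
At moss: go left to rye.
  At rye: no left child.
  Visit rye.
  At rye: go right to teak.
    At teak: go left to fir.
      fir is a leaf — visit fir.
    Visit teak.
    At teak: go right to kale.
      kale is a leaf — visit kale.
Visit moss.
At moss: go right to yew.
  At yew: no left child.
  Visit yew.
  At yew: go right to reed.
    reed is a leaf — visit reed.

rye fir teak kale moss yew reed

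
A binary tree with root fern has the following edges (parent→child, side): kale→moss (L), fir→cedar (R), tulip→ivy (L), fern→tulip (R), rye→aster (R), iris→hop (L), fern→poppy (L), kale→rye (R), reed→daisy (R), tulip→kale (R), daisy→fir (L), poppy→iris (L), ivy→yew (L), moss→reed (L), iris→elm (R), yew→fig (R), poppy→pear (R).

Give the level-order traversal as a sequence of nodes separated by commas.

fern, poppy, tulip, iris, pear, ivy, kale, hop, elm, yew, moss, rye, fig, reed, aster, daisy, fir, cedar

Level-order visits nodes level by level from the root, left to right within each level.
Level 0: fern
Level 1: poppy, tulip
Level 2: iris, pear, ivy, kale
Level 3: hop, elm, yew, moss, rye
Level 4: fig, reed, aster
Level 5: daisy
Level 6: fir
Level 7: cedar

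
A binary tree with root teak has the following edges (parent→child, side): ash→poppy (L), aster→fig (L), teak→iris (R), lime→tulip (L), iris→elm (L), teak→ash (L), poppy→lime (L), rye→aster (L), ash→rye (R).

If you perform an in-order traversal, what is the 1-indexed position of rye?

7

In-order visits the left subtree, then the node, then the right subtree.
At teak: go left to ash.
  At ash: go left to poppy.
    At poppy: go left to lime.
      At lime: go left to tulip.
        tulip is a leaf — visit tulip.
      Visit lime.
      At lime: no right child.
    Visit poppy.
    At poppy: no right child.
  Visit ash.
  At ash: go right to rye.
    At rye: go left to aster.
      At aster: go left to fig.
        fig is a leaf — visit fig.
      Visit aster.
      At aster: no right child.
    Visit rye.
    At rye: no right child.
Visit teak.
At teak: go right to iris.
  At iris: go left to elm.
    elm is a leaf — visit elm.
  Visit iris.
  At iris: no right child.
Full in-order sequence: tulip, lime, poppy, ash, fig, aster, rye, teak, elm, iris.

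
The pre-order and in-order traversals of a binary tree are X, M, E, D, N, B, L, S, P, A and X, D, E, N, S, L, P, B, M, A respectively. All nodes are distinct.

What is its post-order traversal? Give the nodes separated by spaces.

The first element of pre-order is the root; it splits in-order into left and right subtrees.
Root X: left subtree has 0 nodes { }, right has 9 {D, E, N, S, L, P, B, M, A}.
  Root M: left subtree has 7 nodes {D, E, N, S, L, P, B}, right has 1 {A}.
    Root E: left subtree has 1 node {D}, right has 5 {N, S, L, P, B}.
      Root N: left subtree has 0 nodes { }, right has 4 {S, L, P, B}.
        Root B: left subtree has 3 nodes {S, L, P}, right has 0 { }.
          Root L: left subtree has 1 node {S}, right has 1 {P}.

D S P L B N E A M X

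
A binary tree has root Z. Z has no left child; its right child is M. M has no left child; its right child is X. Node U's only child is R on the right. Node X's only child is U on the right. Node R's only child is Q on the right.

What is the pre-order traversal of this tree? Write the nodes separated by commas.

Z, M, X, U, R, Q

Pre-order visits the node, then its left subtree, then its right subtree.
Visit Z.
At Z: no left child.
At Z: go right to M.
  Visit M.
  At M: no left child.
  At M: go right to X.
    Visit X.
    At X: no left child.
    At X: go right to U.
      Visit U.
      At U: no left child.
      At U: go right to R.
        Visit R.
        At R: no left child.
        At R: go right to Q.
          Q is a leaf — visit Q.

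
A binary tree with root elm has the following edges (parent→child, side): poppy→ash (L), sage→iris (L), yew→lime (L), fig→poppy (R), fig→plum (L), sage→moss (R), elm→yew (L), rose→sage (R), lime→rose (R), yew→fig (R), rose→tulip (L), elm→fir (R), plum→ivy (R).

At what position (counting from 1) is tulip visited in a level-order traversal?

9

Level-order visits nodes level by level from the root, left to right within each level.
Level 0: elm
Level 1: yew, fir
Level 2: lime, fig
Level 3: rose, plum, poppy
Level 4: tulip, sage, ivy, ash
Level 5: iris, moss
Full level-order sequence: elm, yew, fir, lime, fig, rose, plum, poppy, tulip, sage, ivy, ash, iris, moss.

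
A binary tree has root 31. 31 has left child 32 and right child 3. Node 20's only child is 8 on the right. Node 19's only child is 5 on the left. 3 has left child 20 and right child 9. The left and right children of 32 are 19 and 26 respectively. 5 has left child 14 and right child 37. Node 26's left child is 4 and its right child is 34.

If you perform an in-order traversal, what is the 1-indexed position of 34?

In-order visits the left subtree, then the node, then the right subtree.
At 31: go left to 32.
  At 32: go left to 19.
    At 19: go left to 5.
      At 5: go left to 14.
        14 is a leaf — visit 14.
      Visit 5.
      At 5: go right to 37.
        37 is a leaf — visit 37.
    Visit 19.
    At 19: no right child.
  Visit 32.
  At 32: go right to 26.
    At 26: go left to 4.
      4 is a leaf — visit 4.
    Visit 26.
    At 26: go right to 34.
      34 is a leaf — visit 34.
Visit 31.
At 31: go right to 3.
  At 3: go left to 20.
    At 20: no left child.
    Visit 20.
    At 20: go right to 8.
      8 is a leaf — visit 8.
  Visit 3.
  At 3: go right to 9.
    9 is a leaf — visit 9.
Full in-order sequence: 14, 5, 37, 19, 32, 4, 26, 34, 31, 20, 8, 3, 9.

8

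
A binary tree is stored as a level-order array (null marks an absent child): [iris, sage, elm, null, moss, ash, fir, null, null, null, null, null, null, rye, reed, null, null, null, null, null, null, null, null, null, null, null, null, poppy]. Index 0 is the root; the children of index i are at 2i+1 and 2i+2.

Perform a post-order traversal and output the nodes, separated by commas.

Post-order visits the left subtree, then the right subtree, then the node.
At iris: go left to sage.
  At sage: no left child.
  At sage: go right to moss.
    moss is a leaf — visit moss.
  Visit sage.
At iris: go right to elm.
  At elm: go left to ash.
    ash is a leaf — visit ash.
  At elm: go right to fir.
    At fir: go left to rye.
      At rye: go left to poppy.
        poppy is a leaf — visit poppy.
      At rye: no right child.
      Visit rye.
    At fir: go right to reed.
      reed is a leaf — visit reed.
    Visit fir.
  Visit elm.
Visit iris.

moss, sage, ash, poppy, rye, reed, fir, elm, iris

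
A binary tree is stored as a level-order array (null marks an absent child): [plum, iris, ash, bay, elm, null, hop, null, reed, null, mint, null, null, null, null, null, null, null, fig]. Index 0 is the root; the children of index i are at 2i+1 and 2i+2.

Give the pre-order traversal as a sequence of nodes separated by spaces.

plum iris bay reed fig elm mint ash hop

Pre-order visits the node, then its left subtree, then its right subtree.
Visit plum.
At plum: go left to iris.
  Visit iris.
  At iris: go left to bay.
    Visit bay.
    At bay: no left child.
    At bay: go right to reed.
      Visit reed.
      At reed: no left child.
      At reed: go right to fig.
        fig is a leaf — visit fig.
  At iris: go right to elm.
    Visit elm.
    At elm: no left child.
    At elm: go right to mint.
      mint is a leaf — visit mint.
At plum: go right to ash.
  Visit ash.
  At ash: no left child.
  At ash: go right to hop.
    hop is a leaf — visit hop.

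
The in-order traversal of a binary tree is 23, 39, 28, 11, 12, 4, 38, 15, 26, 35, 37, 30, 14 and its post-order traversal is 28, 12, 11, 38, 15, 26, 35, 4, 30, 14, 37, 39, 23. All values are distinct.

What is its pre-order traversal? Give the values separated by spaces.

The last element of post-order is the root; it splits in-order into left and right subtrees.
Root 23: left subtree has 0 nodes { }, right has 12 {39, 28, 11, 12, 4, 38, 15, 26, 35, 37, 30, 14}.
  Root 39: left subtree has 0 nodes { }, right has 11 {28, 11, 12, 4, 38, 15, 26, 35, 37, 30, 14}.
    Root 37: left subtree has 8 nodes {28, 11, 12, 4, 38, 15, 26, 35}, right has 2 {30, 14}.
      Root 4: left subtree has 3 nodes {28, 11, 12}, right has 4 {38, 15, 26, 35}.
        Root 11: left subtree has 1 node {28}, right has 1 {12}.
        Root 35: left subtree has 3 nodes {38, 15, 26}, right has 0 { }.
          Root 26: left subtree has 2 nodes {38, 15}, right has 0 { }.
            Root 15: left subtree has 1 node {38}, right has 0 { }.
      Root 14: left subtree has 1 node {30}, right has 0 { }.

23 39 37 4 11 28 12 35 26 15 38 14 30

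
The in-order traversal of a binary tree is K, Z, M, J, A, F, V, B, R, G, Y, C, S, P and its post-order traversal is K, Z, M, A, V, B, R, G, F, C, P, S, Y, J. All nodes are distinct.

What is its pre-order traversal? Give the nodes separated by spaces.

J M Z K Y F A G R B V S C P

The last element of post-order is the root; it splits in-order into left and right subtrees.
Root J: left subtree has 3 nodes {K, Z, M}, right has 10 {A, F, V, B, R, G, Y, C, S, P}.
  Root M: left subtree has 2 nodes {K, Z}, right has 0 { }.
    Root Z: left subtree has 1 node {K}, right has 0 { }.
  Root Y: left subtree has 6 nodes {A, F, V, B, R, G}, right has 3 {C, S, P}.
    Root F: left subtree has 1 node {A}, right has 4 {V, B, R, G}.
      Root G: left subtree has 3 nodes {V, B, R}, right has 0 { }.
        Root R: left subtree has 2 nodes {V, B}, right has 0 { }.
          Root B: left subtree has 1 node {V}, right has 0 { }.
    Root S: left subtree has 1 node {C}, right has 1 {P}.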